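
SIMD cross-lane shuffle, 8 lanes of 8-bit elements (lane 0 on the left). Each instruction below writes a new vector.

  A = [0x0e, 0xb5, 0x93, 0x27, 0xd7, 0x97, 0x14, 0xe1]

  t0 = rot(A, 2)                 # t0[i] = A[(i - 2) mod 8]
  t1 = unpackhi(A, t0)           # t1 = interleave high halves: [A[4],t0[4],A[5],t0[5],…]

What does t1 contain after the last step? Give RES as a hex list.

RES = [ 0xd7  0x93  0x97  0x27  0x14  0xd7  0xe1  0x97 ]

→ t0 |14|e1|0e|b5|93|27|d7|97|
→ t1 |d7|93|97|27|14|d7|e1|97|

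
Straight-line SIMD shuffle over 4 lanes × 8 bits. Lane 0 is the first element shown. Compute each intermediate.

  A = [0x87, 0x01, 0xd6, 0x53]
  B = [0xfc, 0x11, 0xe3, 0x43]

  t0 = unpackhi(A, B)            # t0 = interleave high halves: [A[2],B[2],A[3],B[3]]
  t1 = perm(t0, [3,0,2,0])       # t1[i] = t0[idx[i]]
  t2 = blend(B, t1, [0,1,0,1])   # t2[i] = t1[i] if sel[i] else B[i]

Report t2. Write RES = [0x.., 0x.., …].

RES = [0xfc, 0xd6, 0xe3, 0xd6]

→ t0 |d6|e3|53|43|
→ t1 |43|d6|53|d6|
→ t2 |fc|d6|e3|d6|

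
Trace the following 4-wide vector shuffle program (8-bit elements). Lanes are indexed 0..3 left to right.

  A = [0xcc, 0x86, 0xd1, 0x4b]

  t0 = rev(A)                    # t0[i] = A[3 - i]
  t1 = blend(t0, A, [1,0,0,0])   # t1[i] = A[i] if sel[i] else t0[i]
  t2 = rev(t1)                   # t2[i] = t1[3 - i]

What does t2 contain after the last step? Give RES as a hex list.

t0 = [0x4b, 0xd1, 0x86, 0xcc]
t1 = [0xcc, 0xd1, 0x86, 0xcc]
t2 = [0xcc, 0x86, 0xd1, 0xcc]

RES = [0xcc, 0x86, 0xd1, 0xcc]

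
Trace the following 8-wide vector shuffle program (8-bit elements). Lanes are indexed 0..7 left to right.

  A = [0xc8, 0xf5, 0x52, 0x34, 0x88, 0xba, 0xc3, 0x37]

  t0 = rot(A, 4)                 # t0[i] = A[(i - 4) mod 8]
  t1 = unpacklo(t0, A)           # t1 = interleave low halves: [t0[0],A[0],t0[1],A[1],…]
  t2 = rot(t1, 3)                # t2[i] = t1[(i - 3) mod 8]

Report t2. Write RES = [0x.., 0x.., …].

RES = [0x52, 0x37, 0x34, 0x88, 0xc8, 0xba, 0xf5, 0xc3]

→ t0 |88|ba|c3|37|c8|f5|52|34|
→ t1 |88|c8|ba|f5|c3|52|37|34|
→ t2 |52|37|34|88|c8|ba|f5|c3|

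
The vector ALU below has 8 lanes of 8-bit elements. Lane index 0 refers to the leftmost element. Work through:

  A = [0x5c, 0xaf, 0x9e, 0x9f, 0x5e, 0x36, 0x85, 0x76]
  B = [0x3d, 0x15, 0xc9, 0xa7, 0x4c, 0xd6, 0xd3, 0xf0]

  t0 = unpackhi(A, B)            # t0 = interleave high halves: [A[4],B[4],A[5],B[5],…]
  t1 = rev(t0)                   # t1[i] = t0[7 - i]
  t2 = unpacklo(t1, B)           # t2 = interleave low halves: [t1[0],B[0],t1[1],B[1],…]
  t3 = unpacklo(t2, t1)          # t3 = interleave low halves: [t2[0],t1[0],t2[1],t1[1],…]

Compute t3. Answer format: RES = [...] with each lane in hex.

RES = [ 0xf0  0xf0  0x3d  0x76  0x76  0xd3  0x15  0x85 ]

t0 = [0x5e, 0x4c, 0x36, 0xd6, 0x85, 0xd3, 0x76, 0xf0]
t1 = [0xf0, 0x76, 0xd3, 0x85, 0xd6, 0x36, 0x4c, 0x5e]
t2 = [0xf0, 0x3d, 0x76, 0x15, 0xd3, 0xc9, 0x85, 0xa7]
t3 = [0xf0, 0xf0, 0x3d, 0x76, 0x76, 0xd3, 0x15, 0x85]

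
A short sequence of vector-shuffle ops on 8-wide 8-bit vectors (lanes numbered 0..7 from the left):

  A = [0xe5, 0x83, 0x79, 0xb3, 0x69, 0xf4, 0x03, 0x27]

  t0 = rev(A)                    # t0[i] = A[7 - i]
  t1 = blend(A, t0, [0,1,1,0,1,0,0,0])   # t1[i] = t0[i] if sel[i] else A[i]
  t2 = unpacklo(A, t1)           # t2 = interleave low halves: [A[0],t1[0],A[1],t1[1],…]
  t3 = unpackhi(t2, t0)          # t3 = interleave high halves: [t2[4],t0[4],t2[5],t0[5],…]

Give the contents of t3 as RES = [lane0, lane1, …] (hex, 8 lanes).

t0 = [0x27, 0x03, 0xf4, 0x69, 0xb3, 0x79, 0x83, 0xe5]
t1 = [0xe5, 0x03, 0xf4, 0xb3, 0xb3, 0xf4, 0x03, 0x27]
t2 = [0xe5, 0xe5, 0x83, 0x03, 0x79, 0xf4, 0xb3, 0xb3]
t3 = [0x79, 0xb3, 0xf4, 0x79, 0xb3, 0x83, 0xb3, 0xe5]

RES = [ 0x79  0xb3  0xf4  0x79  0xb3  0x83  0xb3  0xe5 ]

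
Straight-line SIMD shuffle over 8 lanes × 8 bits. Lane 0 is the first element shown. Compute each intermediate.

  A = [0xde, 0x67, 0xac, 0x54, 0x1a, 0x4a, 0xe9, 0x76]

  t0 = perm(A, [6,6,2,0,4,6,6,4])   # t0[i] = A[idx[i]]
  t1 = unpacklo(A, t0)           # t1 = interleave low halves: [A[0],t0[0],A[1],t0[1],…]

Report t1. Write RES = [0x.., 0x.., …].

  t0: e9 e9 ac de 1a e9 e9 1a
  t1: de e9 67 e9 ac ac 54 de

RES = [0xde, 0xe9, 0x67, 0xe9, 0xac, 0xac, 0x54, 0xde]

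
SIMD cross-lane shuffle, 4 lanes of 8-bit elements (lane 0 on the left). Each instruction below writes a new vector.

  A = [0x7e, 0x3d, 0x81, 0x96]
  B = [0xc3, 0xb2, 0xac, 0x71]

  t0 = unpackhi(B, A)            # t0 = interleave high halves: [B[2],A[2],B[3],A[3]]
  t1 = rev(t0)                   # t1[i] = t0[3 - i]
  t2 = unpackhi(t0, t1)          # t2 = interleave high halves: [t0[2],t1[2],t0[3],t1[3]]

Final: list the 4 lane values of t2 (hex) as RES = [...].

RES = [ 0x71  0x81  0x96  0xac ]

  t0: ac 81 71 96
  t1: 96 71 81 ac
  t2: 71 81 96 ac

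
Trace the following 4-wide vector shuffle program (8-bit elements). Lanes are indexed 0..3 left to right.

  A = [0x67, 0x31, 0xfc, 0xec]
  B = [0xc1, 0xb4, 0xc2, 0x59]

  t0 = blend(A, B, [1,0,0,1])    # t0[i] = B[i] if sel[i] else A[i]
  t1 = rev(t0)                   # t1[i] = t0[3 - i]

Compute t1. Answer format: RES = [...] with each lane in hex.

RES = [ 0x59  0xfc  0x31  0xc1 ]

→ t0 |c1|31|fc|59|
→ t1 |59|fc|31|c1|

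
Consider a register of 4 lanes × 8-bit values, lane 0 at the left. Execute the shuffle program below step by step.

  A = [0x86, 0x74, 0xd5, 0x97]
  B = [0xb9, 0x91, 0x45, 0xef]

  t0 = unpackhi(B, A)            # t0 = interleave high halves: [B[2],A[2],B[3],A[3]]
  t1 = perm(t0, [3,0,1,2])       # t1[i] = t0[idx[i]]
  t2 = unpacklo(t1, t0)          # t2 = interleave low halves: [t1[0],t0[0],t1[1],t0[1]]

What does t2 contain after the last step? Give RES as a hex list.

RES = [0x97, 0x45, 0x45, 0xd5]

→ t0 |45|d5|ef|97|
→ t1 |97|45|d5|ef|
→ t2 |97|45|45|d5|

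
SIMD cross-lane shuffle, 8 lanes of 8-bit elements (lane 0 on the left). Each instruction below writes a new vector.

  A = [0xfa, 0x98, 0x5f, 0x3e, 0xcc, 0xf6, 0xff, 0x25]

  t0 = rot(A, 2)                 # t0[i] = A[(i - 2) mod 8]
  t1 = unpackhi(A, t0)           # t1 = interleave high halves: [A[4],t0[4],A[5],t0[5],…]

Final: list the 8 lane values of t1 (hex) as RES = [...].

RES = [0xcc, 0x5f, 0xf6, 0x3e, 0xff, 0xcc, 0x25, 0xf6]

→ t0 |ff|25|fa|98|5f|3e|cc|f6|
→ t1 |cc|5f|f6|3e|ff|cc|25|f6|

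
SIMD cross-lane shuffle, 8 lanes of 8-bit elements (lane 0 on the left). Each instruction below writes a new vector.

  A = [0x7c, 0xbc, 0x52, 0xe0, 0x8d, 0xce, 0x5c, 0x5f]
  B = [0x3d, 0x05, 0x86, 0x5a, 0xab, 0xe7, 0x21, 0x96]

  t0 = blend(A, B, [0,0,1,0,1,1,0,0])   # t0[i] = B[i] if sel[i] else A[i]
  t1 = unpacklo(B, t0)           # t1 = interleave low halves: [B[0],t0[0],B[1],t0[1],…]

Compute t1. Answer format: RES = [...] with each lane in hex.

  t0: 7c bc 86 e0 ab e7 5c 5f
  t1: 3d 7c 05 bc 86 86 5a e0

RES = [0x3d, 0x7c, 0x05, 0xbc, 0x86, 0x86, 0x5a, 0xe0]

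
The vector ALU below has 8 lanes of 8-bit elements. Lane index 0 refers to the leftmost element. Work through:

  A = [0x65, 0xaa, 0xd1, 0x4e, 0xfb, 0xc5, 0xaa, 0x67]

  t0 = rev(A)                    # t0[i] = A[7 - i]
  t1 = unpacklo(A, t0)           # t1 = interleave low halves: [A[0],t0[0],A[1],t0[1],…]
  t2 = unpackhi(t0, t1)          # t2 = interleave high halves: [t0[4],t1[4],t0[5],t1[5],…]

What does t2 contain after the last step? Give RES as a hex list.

t0 = [0x67, 0xaa, 0xc5, 0xfb, 0x4e, 0xd1, 0xaa, 0x65]
t1 = [0x65, 0x67, 0xaa, 0xaa, 0xd1, 0xc5, 0x4e, 0xfb]
t2 = [0x4e, 0xd1, 0xd1, 0xc5, 0xaa, 0x4e, 0x65, 0xfb]

RES = [0x4e, 0xd1, 0xd1, 0xc5, 0xaa, 0x4e, 0x65, 0xfb]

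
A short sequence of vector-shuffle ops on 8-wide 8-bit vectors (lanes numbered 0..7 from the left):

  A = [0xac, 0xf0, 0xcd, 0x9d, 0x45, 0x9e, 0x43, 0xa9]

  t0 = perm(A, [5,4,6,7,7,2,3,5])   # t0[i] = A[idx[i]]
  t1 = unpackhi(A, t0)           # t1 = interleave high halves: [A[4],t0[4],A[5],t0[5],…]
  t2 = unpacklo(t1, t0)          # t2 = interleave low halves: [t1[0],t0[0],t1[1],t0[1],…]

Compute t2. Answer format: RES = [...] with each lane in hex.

  t0: 9e 45 43 a9 a9 cd 9d 9e
  t1: 45 a9 9e cd 43 9d a9 9e
  t2: 45 9e a9 45 9e 43 cd a9

RES = [ 0x45  0x9e  0xa9  0x45  0x9e  0x43  0xcd  0xa9 ]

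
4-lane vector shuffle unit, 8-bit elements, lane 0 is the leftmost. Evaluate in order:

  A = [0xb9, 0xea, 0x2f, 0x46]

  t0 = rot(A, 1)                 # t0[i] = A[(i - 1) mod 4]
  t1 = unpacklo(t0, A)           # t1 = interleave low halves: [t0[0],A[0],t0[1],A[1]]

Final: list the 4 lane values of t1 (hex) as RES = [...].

→ t0 |46|b9|ea|2f|
→ t1 |46|b9|b9|ea|

RES = [0x46, 0xb9, 0xb9, 0xea]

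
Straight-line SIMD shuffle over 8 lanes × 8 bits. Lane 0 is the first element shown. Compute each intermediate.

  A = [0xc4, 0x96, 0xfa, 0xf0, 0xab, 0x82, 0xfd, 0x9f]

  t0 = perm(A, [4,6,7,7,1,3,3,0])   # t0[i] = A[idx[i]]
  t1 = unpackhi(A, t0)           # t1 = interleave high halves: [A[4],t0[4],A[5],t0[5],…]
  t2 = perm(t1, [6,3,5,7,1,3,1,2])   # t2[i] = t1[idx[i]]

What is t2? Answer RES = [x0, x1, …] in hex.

RES = [ 0x9f  0xf0  0xf0  0xc4  0x96  0xf0  0x96  0x82 ]

→ t0 |ab|fd|9f|9f|96|f0|f0|c4|
→ t1 |ab|96|82|f0|fd|f0|9f|c4|
→ t2 |9f|f0|f0|c4|96|f0|96|82|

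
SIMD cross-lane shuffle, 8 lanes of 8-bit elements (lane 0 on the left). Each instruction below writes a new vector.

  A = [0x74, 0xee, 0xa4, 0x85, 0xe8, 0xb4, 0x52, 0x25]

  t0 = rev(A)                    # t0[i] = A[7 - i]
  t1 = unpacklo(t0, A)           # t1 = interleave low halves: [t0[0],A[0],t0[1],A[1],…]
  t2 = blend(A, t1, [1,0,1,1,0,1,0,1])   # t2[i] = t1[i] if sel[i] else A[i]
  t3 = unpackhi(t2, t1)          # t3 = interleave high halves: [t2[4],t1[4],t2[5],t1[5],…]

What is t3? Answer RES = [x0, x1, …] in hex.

RES = [ 0xe8  0xb4  0xa4  0xa4  0x52  0xe8  0x85  0x85 ]

t0 = [0x25, 0x52, 0xb4, 0xe8, 0x85, 0xa4, 0xee, 0x74]
t1 = [0x25, 0x74, 0x52, 0xee, 0xb4, 0xa4, 0xe8, 0x85]
t2 = [0x25, 0xee, 0x52, 0xee, 0xe8, 0xa4, 0x52, 0x85]
t3 = [0xe8, 0xb4, 0xa4, 0xa4, 0x52, 0xe8, 0x85, 0x85]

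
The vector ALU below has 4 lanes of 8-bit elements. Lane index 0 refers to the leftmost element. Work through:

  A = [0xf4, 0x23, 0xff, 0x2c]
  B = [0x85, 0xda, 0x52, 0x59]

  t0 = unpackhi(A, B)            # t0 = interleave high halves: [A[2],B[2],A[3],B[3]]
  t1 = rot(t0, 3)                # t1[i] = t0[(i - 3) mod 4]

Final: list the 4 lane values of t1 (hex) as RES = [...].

t0 = [0xff, 0x52, 0x2c, 0x59]
t1 = [0x52, 0x2c, 0x59, 0xff]

RES = [ 0x52  0x2c  0x59  0xff ]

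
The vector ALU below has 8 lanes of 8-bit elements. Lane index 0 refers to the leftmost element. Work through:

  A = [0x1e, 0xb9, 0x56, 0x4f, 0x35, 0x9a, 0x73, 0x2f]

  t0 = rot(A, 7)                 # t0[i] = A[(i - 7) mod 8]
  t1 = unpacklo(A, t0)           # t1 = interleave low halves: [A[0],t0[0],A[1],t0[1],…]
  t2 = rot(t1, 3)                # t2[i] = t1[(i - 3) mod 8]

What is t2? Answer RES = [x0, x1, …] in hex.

RES = [0x4f, 0x4f, 0x35, 0x1e, 0xb9, 0xb9, 0x56, 0x56]

  t0: b9 56 4f 35 9a 73 2f 1e
  t1: 1e b9 b9 56 56 4f 4f 35
  t2: 4f 4f 35 1e b9 b9 56 56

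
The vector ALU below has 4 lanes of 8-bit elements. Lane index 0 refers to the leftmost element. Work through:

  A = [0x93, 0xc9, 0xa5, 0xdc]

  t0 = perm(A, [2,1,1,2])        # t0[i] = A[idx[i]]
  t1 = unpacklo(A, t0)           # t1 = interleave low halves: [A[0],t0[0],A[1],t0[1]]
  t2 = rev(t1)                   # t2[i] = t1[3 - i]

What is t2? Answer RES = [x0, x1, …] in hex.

t0 = [0xa5, 0xc9, 0xc9, 0xa5]
t1 = [0x93, 0xa5, 0xc9, 0xc9]
t2 = [0xc9, 0xc9, 0xa5, 0x93]

RES = [ 0xc9  0xc9  0xa5  0x93 ]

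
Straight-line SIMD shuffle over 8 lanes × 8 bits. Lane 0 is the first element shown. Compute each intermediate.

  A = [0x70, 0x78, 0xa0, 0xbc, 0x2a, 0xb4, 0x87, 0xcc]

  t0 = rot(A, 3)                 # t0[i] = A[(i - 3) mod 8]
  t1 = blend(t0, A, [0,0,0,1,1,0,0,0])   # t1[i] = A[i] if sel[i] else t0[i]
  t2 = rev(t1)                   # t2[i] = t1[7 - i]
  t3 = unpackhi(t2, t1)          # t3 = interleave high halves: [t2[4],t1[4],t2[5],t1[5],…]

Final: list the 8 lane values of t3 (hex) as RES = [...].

RES = [ 0xbc  0x2a  0xcc  0xa0  0x87  0xbc  0xb4  0x2a ]

→ t0 |b4|87|cc|70|78|a0|bc|2a|
→ t1 |b4|87|cc|bc|2a|a0|bc|2a|
→ t2 |2a|bc|a0|2a|bc|cc|87|b4|
→ t3 |bc|2a|cc|a0|87|bc|b4|2a|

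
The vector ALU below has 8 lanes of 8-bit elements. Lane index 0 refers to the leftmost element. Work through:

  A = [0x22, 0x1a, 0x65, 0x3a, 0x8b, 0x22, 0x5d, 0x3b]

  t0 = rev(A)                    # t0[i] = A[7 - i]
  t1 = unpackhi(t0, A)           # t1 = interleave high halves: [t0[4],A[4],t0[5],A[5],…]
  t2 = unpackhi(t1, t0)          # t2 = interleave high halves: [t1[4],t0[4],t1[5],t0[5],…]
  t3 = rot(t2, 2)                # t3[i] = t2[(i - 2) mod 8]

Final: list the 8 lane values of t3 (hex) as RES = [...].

t0 = [0x3b, 0x5d, 0x22, 0x8b, 0x3a, 0x65, 0x1a, 0x22]
t1 = [0x3a, 0x8b, 0x65, 0x22, 0x1a, 0x5d, 0x22, 0x3b]
t2 = [0x1a, 0x3a, 0x5d, 0x65, 0x22, 0x1a, 0x3b, 0x22]
t3 = [0x3b, 0x22, 0x1a, 0x3a, 0x5d, 0x65, 0x22, 0x1a]

RES = [0x3b, 0x22, 0x1a, 0x3a, 0x5d, 0x65, 0x22, 0x1a]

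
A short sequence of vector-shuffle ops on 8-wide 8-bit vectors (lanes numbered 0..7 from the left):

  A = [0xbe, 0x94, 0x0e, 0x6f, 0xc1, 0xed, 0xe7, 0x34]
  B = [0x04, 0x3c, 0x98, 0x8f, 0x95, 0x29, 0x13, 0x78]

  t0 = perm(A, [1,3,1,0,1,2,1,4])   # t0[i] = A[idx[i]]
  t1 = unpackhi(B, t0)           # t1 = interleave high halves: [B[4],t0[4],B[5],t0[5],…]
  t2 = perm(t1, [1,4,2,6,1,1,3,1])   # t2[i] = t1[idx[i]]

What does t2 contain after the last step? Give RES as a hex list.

  t0: 94 6f 94 be 94 0e 94 c1
  t1: 95 94 29 0e 13 94 78 c1
  t2: 94 13 29 78 94 94 0e 94

RES = [0x94, 0x13, 0x29, 0x78, 0x94, 0x94, 0x0e, 0x94]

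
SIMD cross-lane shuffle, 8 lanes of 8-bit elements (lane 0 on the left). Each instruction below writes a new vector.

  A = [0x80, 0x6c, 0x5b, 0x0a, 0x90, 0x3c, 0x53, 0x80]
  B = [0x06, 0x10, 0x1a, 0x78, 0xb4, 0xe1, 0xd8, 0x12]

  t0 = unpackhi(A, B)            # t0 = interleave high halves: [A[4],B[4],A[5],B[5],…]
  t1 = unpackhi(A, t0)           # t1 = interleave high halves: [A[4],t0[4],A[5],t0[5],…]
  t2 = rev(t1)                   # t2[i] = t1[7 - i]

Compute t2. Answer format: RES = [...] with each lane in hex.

RES = [ 0x12  0x80  0x80  0x53  0xd8  0x3c  0x53  0x90 ]

  t0: 90 b4 3c e1 53 d8 80 12
  t1: 90 53 3c d8 53 80 80 12
  t2: 12 80 80 53 d8 3c 53 90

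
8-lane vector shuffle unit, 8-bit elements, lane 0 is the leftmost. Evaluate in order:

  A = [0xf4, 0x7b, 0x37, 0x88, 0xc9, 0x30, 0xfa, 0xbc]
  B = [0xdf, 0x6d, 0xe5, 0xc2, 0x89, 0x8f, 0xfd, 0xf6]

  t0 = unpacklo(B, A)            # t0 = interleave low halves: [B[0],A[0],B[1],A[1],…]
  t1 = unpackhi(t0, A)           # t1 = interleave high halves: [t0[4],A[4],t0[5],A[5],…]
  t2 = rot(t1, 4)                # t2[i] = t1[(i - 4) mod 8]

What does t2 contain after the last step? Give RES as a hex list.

→ t0 |df|f4|6d|7b|e5|37|c2|88|
→ t1 |e5|c9|37|30|c2|fa|88|bc|
→ t2 |c2|fa|88|bc|e5|c9|37|30|

RES = [ 0xc2  0xfa  0x88  0xbc  0xe5  0xc9  0x37  0x30 ]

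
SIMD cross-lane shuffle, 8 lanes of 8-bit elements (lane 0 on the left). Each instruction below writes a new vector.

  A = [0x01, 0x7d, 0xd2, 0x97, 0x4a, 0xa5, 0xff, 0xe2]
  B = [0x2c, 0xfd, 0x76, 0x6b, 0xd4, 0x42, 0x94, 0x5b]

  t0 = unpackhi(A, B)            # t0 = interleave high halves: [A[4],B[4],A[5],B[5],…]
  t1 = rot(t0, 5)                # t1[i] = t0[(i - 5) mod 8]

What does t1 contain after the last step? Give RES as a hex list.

  t0: 4a d4 a5 42 ff 94 e2 5b
  t1: 42 ff 94 e2 5b 4a d4 a5

RES = [ 0x42  0xff  0x94  0xe2  0x5b  0x4a  0xd4  0xa5 ]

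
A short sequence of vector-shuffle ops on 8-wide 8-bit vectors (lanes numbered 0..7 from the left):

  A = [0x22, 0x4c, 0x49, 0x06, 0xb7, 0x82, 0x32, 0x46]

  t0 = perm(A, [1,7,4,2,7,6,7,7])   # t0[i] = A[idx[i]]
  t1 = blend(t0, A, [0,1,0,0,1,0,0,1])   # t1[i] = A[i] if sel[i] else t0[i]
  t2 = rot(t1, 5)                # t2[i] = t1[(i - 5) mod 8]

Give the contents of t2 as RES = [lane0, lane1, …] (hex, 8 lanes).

t0 = [0x4c, 0x46, 0xb7, 0x49, 0x46, 0x32, 0x46, 0x46]
t1 = [0x4c, 0x4c, 0xb7, 0x49, 0xb7, 0x32, 0x46, 0x46]
t2 = [0x49, 0xb7, 0x32, 0x46, 0x46, 0x4c, 0x4c, 0xb7]

RES = [0x49, 0xb7, 0x32, 0x46, 0x46, 0x4c, 0x4c, 0xb7]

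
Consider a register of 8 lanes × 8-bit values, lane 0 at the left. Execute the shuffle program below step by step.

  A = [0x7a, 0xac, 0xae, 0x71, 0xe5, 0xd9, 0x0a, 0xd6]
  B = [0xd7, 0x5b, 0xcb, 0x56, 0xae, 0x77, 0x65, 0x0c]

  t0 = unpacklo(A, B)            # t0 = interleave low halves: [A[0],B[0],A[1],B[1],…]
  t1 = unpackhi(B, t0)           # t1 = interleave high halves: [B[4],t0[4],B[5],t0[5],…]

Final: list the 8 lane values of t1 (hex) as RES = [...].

RES = [ 0xae  0xae  0x77  0xcb  0x65  0x71  0x0c  0x56 ]

→ t0 |7a|d7|ac|5b|ae|cb|71|56|
→ t1 |ae|ae|77|cb|65|71|0c|56|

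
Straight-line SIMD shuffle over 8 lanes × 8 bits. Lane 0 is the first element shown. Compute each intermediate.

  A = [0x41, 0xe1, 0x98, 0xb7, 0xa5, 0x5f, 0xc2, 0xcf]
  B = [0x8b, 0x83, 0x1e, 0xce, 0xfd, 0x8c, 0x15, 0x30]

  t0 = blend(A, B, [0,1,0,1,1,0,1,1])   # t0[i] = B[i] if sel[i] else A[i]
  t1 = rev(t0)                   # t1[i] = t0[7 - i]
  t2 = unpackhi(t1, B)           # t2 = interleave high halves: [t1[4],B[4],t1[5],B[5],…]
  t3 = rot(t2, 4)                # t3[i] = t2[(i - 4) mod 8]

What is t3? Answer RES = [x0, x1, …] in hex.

RES = [0x83, 0x15, 0x41, 0x30, 0xce, 0xfd, 0x98, 0x8c]

  t0: 41 83 98 ce fd 5f 15 30
  t1: 30 15 5f fd ce 98 83 41
  t2: ce fd 98 8c 83 15 41 30
  t3: 83 15 41 30 ce fd 98 8c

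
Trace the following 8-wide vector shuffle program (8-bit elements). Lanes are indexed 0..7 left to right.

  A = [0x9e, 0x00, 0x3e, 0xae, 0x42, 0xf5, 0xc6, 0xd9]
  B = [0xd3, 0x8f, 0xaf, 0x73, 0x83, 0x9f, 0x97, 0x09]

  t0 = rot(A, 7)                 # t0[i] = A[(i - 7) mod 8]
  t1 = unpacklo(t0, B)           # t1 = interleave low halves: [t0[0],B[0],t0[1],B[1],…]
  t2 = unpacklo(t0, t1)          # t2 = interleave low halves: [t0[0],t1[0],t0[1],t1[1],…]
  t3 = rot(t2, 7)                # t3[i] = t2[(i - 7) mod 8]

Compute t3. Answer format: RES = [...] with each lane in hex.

RES = [ 0x00  0x3e  0xd3  0xae  0x3e  0x42  0x8f  0x00 ]

  t0: 00 3e ae 42 f5 c6 d9 9e
  t1: 00 d3 3e 8f ae af 42 73
  t2: 00 00 3e d3 ae 3e 42 8f
  t3: 00 3e d3 ae 3e 42 8f 00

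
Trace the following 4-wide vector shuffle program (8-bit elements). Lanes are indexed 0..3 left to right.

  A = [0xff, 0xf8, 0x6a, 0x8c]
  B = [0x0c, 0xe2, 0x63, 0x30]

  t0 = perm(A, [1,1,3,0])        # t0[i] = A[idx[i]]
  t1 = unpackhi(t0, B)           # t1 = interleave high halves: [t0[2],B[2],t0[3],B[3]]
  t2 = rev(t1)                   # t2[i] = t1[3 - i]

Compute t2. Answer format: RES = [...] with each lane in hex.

RES = [0x30, 0xff, 0x63, 0x8c]

  t0: f8 f8 8c ff
  t1: 8c 63 ff 30
  t2: 30 ff 63 8c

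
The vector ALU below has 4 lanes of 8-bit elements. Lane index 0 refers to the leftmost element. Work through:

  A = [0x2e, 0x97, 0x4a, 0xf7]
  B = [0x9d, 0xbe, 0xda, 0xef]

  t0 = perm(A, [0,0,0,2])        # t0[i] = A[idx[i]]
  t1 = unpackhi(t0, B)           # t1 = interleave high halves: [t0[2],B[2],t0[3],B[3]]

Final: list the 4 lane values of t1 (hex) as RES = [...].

t0 = [0x2e, 0x2e, 0x2e, 0x4a]
t1 = [0x2e, 0xda, 0x4a, 0xef]

RES = [0x2e, 0xda, 0x4a, 0xef]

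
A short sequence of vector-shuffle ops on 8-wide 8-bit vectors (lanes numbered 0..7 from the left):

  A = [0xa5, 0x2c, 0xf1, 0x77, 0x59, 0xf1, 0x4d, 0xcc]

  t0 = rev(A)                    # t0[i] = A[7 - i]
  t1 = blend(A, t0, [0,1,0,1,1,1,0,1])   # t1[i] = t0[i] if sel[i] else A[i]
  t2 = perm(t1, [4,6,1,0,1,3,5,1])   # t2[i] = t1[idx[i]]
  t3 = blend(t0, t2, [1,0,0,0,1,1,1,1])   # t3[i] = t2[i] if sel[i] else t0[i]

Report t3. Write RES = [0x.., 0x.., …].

RES = [ 0x77  0x4d  0xf1  0x59  0x4d  0x59  0xf1  0x4d ]

→ t0 |cc|4d|f1|59|77|f1|2c|a5|
→ t1 |a5|4d|f1|59|77|f1|4d|a5|
→ t2 |77|4d|4d|a5|4d|59|f1|4d|
→ t3 |77|4d|f1|59|4d|59|f1|4d|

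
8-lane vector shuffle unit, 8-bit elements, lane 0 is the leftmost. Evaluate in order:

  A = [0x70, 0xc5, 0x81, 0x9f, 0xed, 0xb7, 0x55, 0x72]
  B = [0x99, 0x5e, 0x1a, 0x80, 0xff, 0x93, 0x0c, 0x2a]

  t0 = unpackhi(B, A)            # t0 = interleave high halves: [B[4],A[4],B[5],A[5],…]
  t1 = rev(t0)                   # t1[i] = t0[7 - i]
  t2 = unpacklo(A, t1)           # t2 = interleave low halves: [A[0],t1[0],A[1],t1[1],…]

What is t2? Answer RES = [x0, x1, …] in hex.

RES = [0x70, 0x72, 0xc5, 0x2a, 0x81, 0x55, 0x9f, 0x0c]

t0 = [0xff, 0xed, 0x93, 0xb7, 0x0c, 0x55, 0x2a, 0x72]
t1 = [0x72, 0x2a, 0x55, 0x0c, 0xb7, 0x93, 0xed, 0xff]
t2 = [0x70, 0x72, 0xc5, 0x2a, 0x81, 0x55, 0x9f, 0x0c]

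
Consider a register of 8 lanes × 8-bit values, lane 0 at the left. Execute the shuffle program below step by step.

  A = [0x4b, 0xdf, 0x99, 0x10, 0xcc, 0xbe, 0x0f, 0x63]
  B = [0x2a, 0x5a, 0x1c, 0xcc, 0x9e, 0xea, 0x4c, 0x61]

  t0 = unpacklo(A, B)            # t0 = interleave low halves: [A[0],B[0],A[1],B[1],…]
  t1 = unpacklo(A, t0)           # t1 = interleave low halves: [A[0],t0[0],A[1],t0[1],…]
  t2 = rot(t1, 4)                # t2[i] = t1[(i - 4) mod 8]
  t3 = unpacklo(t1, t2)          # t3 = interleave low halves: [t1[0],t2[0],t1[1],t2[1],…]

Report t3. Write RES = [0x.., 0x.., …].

RES = [0x4b, 0x99, 0x4b, 0xdf, 0xdf, 0x10, 0x2a, 0x5a]

t0 = [0x4b, 0x2a, 0xdf, 0x5a, 0x99, 0x1c, 0x10, 0xcc]
t1 = [0x4b, 0x4b, 0xdf, 0x2a, 0x99, 0xdf, 0x10, 0x5a]
t2 = [0x99, 0xdf, 0x10, 0x5a, 0x4b, 0x4b, 0xdf, 0x2a]
t3 = [0x4b, 0x99, 0x4b, 0xdf, 0xdf, 0x10, 0x2a, 0x5a]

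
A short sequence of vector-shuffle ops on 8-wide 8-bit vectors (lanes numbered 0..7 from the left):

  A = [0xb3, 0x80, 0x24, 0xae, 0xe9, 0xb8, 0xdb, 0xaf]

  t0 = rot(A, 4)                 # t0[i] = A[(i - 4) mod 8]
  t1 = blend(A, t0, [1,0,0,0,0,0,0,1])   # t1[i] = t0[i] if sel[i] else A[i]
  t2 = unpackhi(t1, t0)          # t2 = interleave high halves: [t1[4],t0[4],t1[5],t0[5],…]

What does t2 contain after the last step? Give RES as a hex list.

RES = [ 0xe9  0xb3  0xb8  0x80  0xdb  0x24  0xae  0xae ]

→ t0 |e9|b8|db|af|b3|80|24|ae|
→ t1 |e9|80|24|ae|e9|b8|db|ae|
→ t2 |e9|b3|b8|80|db|24|ae|ae|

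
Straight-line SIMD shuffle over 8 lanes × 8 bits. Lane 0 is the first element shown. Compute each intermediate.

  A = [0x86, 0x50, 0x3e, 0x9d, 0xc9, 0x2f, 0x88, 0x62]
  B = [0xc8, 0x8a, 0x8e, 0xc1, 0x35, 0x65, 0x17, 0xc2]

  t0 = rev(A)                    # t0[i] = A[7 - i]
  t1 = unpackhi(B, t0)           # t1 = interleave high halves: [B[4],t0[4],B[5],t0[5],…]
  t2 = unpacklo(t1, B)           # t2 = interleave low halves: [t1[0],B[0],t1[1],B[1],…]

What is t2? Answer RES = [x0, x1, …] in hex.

t0 = [0x62, 0x88, 0x2f, 0xc9, 0x9d, 0x3e, 0x50, 0x86]
t1 = [0x35, 0x9d, 0x65, 0x3e, 0x17, 0x50, 0xc2, 0x86]
t2 = [0x35, 0xc8, 0x9d, 0x8a, 0x65, 0x8e, 0x3e, 0xc1]

RES = [0x35, 0xc8, 0x9d, 0x8a, 0x65, 0x8e, 0x3e, 0xc1]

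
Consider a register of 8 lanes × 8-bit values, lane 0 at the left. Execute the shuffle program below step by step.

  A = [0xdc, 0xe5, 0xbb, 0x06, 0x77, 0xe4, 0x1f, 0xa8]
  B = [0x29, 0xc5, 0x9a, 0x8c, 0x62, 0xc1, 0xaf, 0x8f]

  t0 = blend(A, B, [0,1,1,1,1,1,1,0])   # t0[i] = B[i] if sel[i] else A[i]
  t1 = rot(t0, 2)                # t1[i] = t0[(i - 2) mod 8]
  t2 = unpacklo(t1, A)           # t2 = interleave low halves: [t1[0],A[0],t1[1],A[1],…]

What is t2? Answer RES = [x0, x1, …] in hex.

RES = [ 0xaf  0xdc  0xa8  0xe5  0xdc  0xbb  0xc5  0x06 ]

  t0: dc c5 9a 8c 62 c1 af a8
  t1: af a8 dc c5 9a 8c 62 c1
  t2: af dc a8 e5 dc bb c5 06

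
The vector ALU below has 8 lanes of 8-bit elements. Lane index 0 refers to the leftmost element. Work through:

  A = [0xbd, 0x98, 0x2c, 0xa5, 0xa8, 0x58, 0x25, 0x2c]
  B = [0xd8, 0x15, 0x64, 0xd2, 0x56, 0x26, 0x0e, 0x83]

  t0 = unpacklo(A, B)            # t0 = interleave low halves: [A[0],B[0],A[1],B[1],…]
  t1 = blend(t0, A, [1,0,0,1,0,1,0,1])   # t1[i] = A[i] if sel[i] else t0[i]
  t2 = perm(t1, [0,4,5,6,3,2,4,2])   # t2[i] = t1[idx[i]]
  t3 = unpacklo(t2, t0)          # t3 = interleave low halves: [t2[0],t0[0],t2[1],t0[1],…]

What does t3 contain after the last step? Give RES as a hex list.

RES = [ 0xbd  0xbd  0x2c  0xd8  0x58  0x98  0xa5  0x15 ]

  t0: bd d8 98 15 2c 64 a5 d2
  t1: bd d8 98 a5 2c 58 a5 2c
  t2: bd 2c 58 a5 a5 98 2c 98
  t3: bd bd 2c d8 58 98 a5 15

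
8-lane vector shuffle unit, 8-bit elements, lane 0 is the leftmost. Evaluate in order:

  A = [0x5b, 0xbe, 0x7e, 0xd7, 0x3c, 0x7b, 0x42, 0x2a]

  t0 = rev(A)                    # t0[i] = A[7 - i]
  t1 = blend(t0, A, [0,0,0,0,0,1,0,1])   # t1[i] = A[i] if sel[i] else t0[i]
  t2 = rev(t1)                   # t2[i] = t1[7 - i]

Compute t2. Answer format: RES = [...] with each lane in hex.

RES = [0x2a, 0xbe, 0x7b, 0xd7, 0x3c, 0x7b, 0x42, 0x2a]

t0 = [0x2a, 0x42, 0x7b, 0x3c, 0xd7, 0x7e, 0xbe, 0x5b]
t1 = [0x2a, 0x42, 0x7b, 0x3c, 0xd7, 0x7b, 0xbe, 0x2a]
t2 = [0x2a, 0xbe, 0x7b, 0xd7, 0x3c, 0x7b, 0x42, 0x2a]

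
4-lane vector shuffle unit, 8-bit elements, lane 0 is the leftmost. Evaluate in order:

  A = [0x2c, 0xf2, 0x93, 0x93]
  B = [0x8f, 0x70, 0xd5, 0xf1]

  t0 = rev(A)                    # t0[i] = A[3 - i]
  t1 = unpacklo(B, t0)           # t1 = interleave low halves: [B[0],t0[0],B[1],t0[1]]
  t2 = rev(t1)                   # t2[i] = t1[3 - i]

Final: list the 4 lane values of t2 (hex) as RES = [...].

RES = [0x93, 0x70, 0x93, 0x8f]

→ t0 |93|93|f2|2c|
→ t1 |8f|93|70|93|
→ t2 |93|70|93|8f|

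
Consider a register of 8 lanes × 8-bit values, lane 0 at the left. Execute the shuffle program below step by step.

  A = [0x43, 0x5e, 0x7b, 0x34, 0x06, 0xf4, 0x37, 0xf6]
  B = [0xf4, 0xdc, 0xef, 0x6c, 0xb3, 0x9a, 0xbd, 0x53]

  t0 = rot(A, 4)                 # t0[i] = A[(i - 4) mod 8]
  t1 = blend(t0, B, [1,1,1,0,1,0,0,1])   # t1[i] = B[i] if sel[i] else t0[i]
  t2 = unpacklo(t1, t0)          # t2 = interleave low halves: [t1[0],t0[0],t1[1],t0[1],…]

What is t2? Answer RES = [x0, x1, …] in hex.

RES = [0xf4, 0x06, 0xdc, 0xf4, 0xef, 0x37, 0xf6, 0xf6]

→ t0 |06|f4|37|f6|43|5e|7b|34|
→ t1 |f4|dc|ef|f6|b3|5e|7b|53|
→ t2 |f4|06|dc|f4|ef|37|f6|f6|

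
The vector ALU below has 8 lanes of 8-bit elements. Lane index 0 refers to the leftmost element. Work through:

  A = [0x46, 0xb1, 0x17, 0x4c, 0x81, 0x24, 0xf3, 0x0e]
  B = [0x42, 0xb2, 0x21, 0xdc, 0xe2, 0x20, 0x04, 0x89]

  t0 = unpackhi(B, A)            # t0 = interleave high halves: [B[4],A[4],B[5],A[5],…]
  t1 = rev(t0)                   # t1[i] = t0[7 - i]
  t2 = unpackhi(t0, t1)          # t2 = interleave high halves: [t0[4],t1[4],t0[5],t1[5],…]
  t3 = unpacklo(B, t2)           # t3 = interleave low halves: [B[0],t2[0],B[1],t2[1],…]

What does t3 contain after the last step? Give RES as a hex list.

RES = [ 0x42  0x04  0xb2  0x24  0x21  0xf3  0xdc  0x20 ]

t0 = [0xe2, 0x81, 0x20, 0x24, 0x04, 0xf3, 0x89, 0x0e]
t1 = [0x0e, 0x89, 0xf3, 0x04, 0x24, 0x20, 0x81, 0xe2]
t2 = [0x04, 0x24, 0xf3, 0x20, 0x89, 0x81, 0x0e, 0xe2]
t3 = [0x42, 0x04, 0xb2, 0x24, 0x21, 0xf3, 0xdc, 0x20]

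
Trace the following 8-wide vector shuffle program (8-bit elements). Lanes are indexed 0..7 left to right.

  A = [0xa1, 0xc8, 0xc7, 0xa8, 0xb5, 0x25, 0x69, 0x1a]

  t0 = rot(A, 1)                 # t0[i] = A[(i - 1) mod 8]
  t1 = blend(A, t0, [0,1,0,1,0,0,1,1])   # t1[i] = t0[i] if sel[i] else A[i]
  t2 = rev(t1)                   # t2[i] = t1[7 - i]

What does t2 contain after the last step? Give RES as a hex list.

RES = [0x69, 0x25, 0x25, 0xb5, 0xc7, 0xc7, 0xa1, 0xa1]

t0 = [0x1a, 0xa1, 0xc8, 0xc7, 0xa8, 0xb5, 0x25, 0x69]
t1 = [0xa1, 0xa1, 0xc7, 0xc7, 0xb5, 0x25, 0x25, 0x69]
t2 = [0x69, 0x25, 0x25, 0xb5, 0xc7, 0xc7, 0xa1, 0xa1]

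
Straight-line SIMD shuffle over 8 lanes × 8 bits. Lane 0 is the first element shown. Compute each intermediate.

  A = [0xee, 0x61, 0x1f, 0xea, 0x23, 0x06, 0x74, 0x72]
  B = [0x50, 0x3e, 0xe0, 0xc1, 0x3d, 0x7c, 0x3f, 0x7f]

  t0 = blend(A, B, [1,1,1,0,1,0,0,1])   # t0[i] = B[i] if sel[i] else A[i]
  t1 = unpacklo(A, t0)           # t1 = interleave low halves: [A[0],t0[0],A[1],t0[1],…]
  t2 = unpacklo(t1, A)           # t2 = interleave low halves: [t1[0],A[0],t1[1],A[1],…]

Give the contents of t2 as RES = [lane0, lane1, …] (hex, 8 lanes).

t0 = [0x50, 0x3e, 0xe0, 0xea, 0x3d, 0x06, 0x74, 0x7f]
t1 = [0xee, 0x50, 0x61, 0x3e, 0x1f, 0xe0, 0xea, 0xea]
t2 = [0xee, 0xee, 0x50, 0x61, 0x61, 0x1f, 0x3e, 0xea]

RES = [0xee, 0xee, 0x50, 0x61, 0x61, 0x1f, 0x3e, 0xea]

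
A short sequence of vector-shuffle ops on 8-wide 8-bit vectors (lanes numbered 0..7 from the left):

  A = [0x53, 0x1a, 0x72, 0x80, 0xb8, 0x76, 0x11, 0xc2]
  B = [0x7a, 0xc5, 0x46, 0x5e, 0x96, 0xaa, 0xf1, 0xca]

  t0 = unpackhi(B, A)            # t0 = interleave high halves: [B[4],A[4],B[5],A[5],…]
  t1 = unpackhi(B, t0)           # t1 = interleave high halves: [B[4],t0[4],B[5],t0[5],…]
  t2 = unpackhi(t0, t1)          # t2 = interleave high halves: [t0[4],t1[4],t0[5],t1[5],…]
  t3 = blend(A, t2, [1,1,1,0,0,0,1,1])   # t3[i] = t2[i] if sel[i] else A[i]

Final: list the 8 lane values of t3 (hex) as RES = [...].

→ t0 |96|b8|aa|76|f1|11|ca|c2|
→ t1 |96|f1|aa|11|f1|ca|ca|c2|
→ t2 |f1|f1|11|ca|ca|ca|c2|c2|
→ t3 |f1|f1|11|80|b8|76|c2|c2|

RES = [ 0xf1  0xf1  0x11  0x80  0xb8  0x76  0xc2  0xc2 ]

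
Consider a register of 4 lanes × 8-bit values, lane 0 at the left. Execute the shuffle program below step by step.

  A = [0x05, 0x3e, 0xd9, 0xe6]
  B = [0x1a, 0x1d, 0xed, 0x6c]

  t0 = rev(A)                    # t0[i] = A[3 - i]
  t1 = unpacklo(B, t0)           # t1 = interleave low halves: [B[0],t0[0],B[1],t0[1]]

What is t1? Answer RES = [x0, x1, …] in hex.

t0 = [0xe6, 0xd9, 0x3e, 0x05]
t1 = [0x1a, 0xe6, 0x1d, 0xd9]

RES = [ 0x1a  0xe6  0x1d  0xd9 ]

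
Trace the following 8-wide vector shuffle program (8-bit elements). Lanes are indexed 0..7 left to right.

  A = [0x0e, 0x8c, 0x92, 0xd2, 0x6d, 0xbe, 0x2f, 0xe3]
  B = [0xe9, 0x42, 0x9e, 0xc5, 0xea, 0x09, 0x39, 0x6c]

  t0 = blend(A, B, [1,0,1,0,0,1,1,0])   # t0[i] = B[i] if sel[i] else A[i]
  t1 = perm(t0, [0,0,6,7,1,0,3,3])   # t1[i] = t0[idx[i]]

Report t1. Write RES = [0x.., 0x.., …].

RES = [0xe9, 0xe9, 0x39, 0xe3, 0x8c, 0xe9, 0xd2, 0xd2]

t0 = [0xe9, 0x8c, 0x9e, 0xd2, 0x6d, 0x09, 0x39, 0xe3]
t1 = [0xe9, 0xe9, 0x39, 0xe3, 0x8c, 0xe9, 0xd2, 0xd2]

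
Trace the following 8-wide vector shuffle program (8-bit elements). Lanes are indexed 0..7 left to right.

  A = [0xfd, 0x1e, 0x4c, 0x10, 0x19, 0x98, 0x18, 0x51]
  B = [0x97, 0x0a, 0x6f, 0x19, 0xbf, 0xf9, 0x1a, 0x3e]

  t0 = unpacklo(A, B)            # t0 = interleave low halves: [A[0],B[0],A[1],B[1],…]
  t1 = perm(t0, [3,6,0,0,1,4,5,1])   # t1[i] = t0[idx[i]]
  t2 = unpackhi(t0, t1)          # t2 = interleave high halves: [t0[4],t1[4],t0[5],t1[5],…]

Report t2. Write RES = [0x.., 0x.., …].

RES = [0x4c, 0x97, 0x6f, 0x4c, 0x10, 0x6f, 0x19, 0x97]

t0 = [0xfd, 0x97, 0x1e, 0x0a, 0x4c, 0x6f, 0x10, 0x19]
t1 = [0x0a, 0x10, 0xfd, 0xfd, 0x97, 0x4c, 0x6f, 0x97]
t2 = [0x4c, 0x97, 0x6f, 0x4c, 0x10, 0x6f, 0x19, 0x97]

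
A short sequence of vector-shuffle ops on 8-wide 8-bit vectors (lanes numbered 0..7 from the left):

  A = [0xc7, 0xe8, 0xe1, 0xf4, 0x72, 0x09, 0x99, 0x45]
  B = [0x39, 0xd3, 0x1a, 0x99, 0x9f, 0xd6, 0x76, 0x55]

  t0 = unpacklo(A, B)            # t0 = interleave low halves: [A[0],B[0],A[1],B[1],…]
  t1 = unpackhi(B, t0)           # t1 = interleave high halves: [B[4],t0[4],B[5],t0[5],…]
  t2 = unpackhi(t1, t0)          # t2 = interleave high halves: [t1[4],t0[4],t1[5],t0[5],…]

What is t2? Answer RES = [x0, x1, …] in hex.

RES = [0x76, 0xe1, 0xf4, 0x1a, 0x55, 0xf4, 0x99, 0x99]

→ t0 |c7|39|e8|d3|e1|1a|f4|99|
→ t1 |9f|e1|d6|1a|76|f4|55|99|
→ t2 |76|e1|f4|1a|55|f4|99|99|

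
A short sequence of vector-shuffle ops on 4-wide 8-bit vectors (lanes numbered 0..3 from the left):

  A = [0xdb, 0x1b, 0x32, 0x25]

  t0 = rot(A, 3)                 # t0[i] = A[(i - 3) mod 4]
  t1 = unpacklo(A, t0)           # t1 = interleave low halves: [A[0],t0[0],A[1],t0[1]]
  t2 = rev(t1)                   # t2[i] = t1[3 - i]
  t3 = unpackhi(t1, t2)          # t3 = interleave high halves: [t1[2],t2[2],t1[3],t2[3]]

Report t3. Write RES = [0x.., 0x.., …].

RES = [ 0x1b  0x1b  0x32  0xdb ]

  t0: 1b 32 25 db
  t1: db 1b 1b 32
  t2: 32 1b 1b db
  t3: 1b 1b 32 db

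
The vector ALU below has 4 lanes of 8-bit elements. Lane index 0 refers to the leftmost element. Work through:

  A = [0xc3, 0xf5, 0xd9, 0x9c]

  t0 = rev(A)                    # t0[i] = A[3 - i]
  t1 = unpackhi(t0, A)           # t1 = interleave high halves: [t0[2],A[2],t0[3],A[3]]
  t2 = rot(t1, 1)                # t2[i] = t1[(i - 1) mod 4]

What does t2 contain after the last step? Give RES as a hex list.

  t0: 9c d9 f5 c3
  t1: f5 d9 c3 9c
  t2: 9c f5 d9 c3

RES = [0x9c, 0xf5, 0xd9, 0xc3]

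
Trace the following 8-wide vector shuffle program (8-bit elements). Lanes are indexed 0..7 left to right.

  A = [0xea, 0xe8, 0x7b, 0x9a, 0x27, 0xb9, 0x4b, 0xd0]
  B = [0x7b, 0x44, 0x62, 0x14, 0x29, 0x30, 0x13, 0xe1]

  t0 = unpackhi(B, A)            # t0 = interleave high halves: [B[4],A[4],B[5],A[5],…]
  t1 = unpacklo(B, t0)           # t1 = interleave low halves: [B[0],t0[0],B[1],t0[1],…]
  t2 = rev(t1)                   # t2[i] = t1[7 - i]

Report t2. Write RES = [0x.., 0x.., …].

RES = [0xb9, 0x14, 0x30, 0x62, 0x27, 0x44, 0x29, 0x7b]

  t0: 29 27 30 b9 13 4b e1 d0
  t1: 7b 29 44 27 62 30 14 b9
  t2: b9 14 30 62 27 44 29 7b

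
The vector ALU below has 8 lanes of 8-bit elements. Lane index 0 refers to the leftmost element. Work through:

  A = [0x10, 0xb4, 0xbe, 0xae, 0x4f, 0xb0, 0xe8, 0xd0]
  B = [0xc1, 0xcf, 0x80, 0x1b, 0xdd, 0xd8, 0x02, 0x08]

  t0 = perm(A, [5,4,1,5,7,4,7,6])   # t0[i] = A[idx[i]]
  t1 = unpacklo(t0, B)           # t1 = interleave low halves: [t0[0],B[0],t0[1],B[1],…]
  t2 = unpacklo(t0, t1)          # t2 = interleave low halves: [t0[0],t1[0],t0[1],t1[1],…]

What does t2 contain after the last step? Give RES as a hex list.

RES = [ 0xb0  0xb0  0x4f  0xc1  0xb4  0x4f  0xb0  0xcf ]

t0 = [0xb0, 0x4f, 0xb4, 0xb0, 0xd0, 0x4f, 0xd0, 0xe8]
t1 = [0xb0, 0xc1, 0x4f, 0xcf, 0xb4, 0x80, 0xb0, 0x1b]
t2 = [0xb0, 0xb0, 0x4f, 0xc1, 0xb4, 0x4f, 0xb0, 0xcf]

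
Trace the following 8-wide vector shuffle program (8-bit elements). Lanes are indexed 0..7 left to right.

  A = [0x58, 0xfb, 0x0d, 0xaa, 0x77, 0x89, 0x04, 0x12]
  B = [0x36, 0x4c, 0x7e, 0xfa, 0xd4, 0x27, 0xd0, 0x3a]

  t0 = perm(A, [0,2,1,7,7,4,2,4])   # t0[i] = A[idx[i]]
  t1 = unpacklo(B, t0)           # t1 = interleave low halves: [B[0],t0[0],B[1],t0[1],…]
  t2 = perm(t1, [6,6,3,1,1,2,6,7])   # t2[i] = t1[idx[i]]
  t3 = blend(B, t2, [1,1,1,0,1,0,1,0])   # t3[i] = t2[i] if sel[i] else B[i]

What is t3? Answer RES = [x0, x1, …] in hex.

t0 = [0x58, 0x0d, 0xfb, 0x12, 0x12, 0x77, 0x0d, 0x77]
t1 = [0x36, 0x58, 0x4c, 0x0d, 0x7e, 0xfb, 0xfa, 0x12]
t2 = [0xfa, 0xfa, 0x0d, 0x58, 0x58, 0x4c, 0xfa, 0x12]
t3 = [0xfa, 0xfa, 0x0d, 0xfa, 0x58, 0x27, 0xfa, 0x3a]

RES = [ 0xfa  0xfa  0x0d  0xfa  0x58  0x27  0xfa  0x3a ]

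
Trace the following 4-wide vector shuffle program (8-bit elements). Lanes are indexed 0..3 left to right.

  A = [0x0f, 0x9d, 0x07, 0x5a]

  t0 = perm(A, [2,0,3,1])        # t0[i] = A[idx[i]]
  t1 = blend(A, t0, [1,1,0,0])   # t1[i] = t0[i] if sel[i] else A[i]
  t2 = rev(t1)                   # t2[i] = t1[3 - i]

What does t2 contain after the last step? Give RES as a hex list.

  t0: 07 0f 5a 9d
  t1: 07 0f 07 5a
  t2: 5a 07 0f 07

RES = [ 0x5a  0x07  0x0f  0x07 ]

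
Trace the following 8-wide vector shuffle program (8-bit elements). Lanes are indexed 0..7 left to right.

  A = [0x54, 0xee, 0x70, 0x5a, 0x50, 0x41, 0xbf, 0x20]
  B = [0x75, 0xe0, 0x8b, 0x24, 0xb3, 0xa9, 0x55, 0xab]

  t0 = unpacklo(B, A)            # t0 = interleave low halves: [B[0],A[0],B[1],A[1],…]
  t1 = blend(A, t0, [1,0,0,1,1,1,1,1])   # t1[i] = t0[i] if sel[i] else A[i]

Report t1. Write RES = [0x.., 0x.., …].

RES = [0x75, 0xee, 0x70, 0xee, 0x8b, 0x70, 0x24, 0x5a]

→ t0 |75|54|e0|ee|8b|70|24|5a|
→ t1 |75|ee|70|ee|8b|70|24|5a|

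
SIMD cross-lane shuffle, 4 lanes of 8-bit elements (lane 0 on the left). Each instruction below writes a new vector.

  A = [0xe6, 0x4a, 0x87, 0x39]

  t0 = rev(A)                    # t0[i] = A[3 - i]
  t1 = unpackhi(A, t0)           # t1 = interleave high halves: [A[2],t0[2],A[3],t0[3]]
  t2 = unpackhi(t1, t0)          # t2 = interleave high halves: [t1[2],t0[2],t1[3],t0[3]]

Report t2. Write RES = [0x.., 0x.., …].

  t0: 39 87 4a e6
  t1: 87 4a 39 e6
  t2: 39 4a e6 e6

RES = [0x39, 0x4a, 0xe6, 0xe6]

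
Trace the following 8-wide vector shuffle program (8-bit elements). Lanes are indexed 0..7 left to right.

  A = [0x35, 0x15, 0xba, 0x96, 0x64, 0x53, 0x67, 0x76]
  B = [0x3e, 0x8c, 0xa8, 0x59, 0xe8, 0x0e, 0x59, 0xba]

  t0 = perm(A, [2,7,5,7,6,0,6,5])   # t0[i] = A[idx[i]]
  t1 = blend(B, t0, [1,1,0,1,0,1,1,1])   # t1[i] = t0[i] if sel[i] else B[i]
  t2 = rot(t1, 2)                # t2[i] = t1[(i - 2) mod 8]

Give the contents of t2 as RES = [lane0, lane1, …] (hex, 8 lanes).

RES = [0x67, 0x53, 0xba, 0x76, 0xa8, 0x76, 0xe8, 0x35]

→ t0 |ba|76|53|76|67|35|67|53|
→ t1 |ba|76|a8|76|e8|35|67|53|
→ t2 |67|53|ba|76|a8|76|e8|35|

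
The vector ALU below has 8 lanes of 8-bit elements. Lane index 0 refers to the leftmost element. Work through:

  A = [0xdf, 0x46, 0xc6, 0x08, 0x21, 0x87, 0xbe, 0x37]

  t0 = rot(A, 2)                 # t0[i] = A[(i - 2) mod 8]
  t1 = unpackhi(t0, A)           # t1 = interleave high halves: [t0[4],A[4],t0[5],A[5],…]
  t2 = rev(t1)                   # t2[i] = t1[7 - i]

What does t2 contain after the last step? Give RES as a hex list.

  t0: be 37 df 46 c6 08 21 87
  t1: c6 21 08 87 21 be 87 37
  t2: 37 87 be 21 87 08 21 c6

RES = [0x37, 0x87, 0xbe, 0x21, 0x87, 0x08, 0x21, 0xc6]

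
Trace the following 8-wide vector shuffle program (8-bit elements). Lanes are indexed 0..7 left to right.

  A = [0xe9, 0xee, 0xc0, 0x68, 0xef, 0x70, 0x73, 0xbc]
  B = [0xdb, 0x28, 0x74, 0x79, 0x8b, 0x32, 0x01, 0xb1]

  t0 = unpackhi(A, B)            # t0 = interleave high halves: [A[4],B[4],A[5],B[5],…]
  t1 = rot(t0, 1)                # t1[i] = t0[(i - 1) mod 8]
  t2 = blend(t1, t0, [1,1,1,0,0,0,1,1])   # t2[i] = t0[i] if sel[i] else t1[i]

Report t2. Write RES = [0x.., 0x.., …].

t0 = [0xef, 0x8b, 0x70, 0x32, 0x73, 0x01, 0xbc, 0xb1]
t1 = [0xb1, 0xef, 0x8b, 0x70, 0x32, 0x73, 0x01, 0xbc]
t2 = [0xef, 0x8b, 0x70, 0x70, 0x32, 0x73, 0xbc, 0xb1]

RES = [0xef, 0x8b, 0x70, 0x70, 0x32, 0x73, 0xbc, 0xb1]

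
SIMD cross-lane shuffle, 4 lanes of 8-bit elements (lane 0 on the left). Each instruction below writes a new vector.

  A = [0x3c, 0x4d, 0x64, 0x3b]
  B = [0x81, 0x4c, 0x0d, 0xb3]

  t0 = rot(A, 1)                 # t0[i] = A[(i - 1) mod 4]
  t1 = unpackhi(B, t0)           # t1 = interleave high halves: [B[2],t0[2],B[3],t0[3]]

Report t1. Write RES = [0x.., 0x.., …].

RES = [0x0d, 0x4d, 0xb3, 0x64]

t0 = [0x3b, 0x3c, 0x4d, 0x64]
t1 = [0x0d, 0x4d, 0xb3, 0x64]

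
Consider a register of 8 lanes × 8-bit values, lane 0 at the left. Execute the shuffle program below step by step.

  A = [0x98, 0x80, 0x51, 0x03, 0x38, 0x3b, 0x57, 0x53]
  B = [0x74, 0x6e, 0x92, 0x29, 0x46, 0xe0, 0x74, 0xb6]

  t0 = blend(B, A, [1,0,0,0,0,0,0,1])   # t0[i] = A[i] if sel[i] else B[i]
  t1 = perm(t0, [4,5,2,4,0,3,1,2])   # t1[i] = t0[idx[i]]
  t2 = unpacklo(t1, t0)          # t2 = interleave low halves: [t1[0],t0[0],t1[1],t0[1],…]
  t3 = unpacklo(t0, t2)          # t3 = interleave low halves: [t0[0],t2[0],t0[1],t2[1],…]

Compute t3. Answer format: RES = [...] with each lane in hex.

RES = [ 0x98  0x46  0x6e  0x98  0x92  0xe0  0x29  0x6e ]

→ t0 |98|6e|92|29|46|e0|74|53|
→ t1 |46|e0|92|46|98|29|6e|92|
→ t2 |46|98|e0|6e|92|92|46|29|
→ t3 |98|46|6e|98|92|e0|29|6e|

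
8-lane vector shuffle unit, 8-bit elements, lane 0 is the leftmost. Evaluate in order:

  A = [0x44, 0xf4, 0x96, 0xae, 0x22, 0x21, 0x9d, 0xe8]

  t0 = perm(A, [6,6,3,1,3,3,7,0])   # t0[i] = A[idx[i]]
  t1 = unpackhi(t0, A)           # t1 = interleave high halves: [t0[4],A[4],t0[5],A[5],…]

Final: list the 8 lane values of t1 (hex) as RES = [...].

RES = [0xae, 0x22, 0xae, 0x21, 0xe8, 0x9d, 0x44, 0xe8]

t0 = [0x9d, 0x9d, 0xae, 0xf4, 0xae, 0xae, 0xe8, 0x44]
t1 = [0xae, 0x22, 0xae, 0x21, 0xe8, 0x9d, 0x44, 0xe8]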